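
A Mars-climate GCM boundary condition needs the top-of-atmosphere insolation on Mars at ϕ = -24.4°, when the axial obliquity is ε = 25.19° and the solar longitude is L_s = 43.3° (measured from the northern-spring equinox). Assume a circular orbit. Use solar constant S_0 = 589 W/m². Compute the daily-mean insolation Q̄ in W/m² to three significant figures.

Q̄ ≈ 129 W/m²

Solar declination: sin δ = sin ε · sin L_s = sin 25.19° × sin 43.3° = 0.29190, so δ = +16.972°.
cos h₀ = −tan(-24.4°) tan(+16.972°) = 0.1384, h₀ = 1.4319 rad.
Bracket: h₀ sin ϕ sin δ + cos ϕ cos δ sin h₀ = 1.4319×-0.41310×0.29190 + 0.91068×0.95645×0.99037 = -0.172664 + 0.862632 = 0.689968.
Q̄ = (S_0/π) × [bracket] = (589/π) × 0.689968 = 129.4 W/m².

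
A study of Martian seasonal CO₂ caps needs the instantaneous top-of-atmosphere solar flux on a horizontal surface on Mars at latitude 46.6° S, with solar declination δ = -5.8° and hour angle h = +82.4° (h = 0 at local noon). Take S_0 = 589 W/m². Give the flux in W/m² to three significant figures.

96.5 W/m²

cos θ_z = sin ϕ sin δ + cos ϕ cos δ cos h = 0.073425 + 0.090407 = 0.163832.
Flux = S_0 · cos θ_z = 589 × 0.163832 = 96.50 W/m².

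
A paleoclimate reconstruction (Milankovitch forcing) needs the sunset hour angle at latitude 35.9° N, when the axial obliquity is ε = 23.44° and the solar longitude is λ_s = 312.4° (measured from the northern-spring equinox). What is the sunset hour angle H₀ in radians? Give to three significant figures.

Solar declination: sin δ = sin ε · sin λ_s = sin 23.44° × sin 312.4° = -0.29375, so δ = -17.083°.
cos H₀ = −tan φ · tan δ = −tan(+35.9°) × tan(-17.083°) = 0.2225, so H₀ = 1.3465 rad = 77.15°.

H₀ = 1.35 rad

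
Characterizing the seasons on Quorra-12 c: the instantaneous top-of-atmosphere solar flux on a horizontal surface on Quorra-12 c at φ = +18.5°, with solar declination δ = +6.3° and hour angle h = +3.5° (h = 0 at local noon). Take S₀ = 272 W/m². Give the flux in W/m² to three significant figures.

265 W/m²

cos θ_z = sin φ sin δ + cos φ cos δ cos h = 0.034819 + 0.940839 = 0.975658.
Flux = S₀ · cos θ_z = 272 × 0.975658 = 265.4 W/m².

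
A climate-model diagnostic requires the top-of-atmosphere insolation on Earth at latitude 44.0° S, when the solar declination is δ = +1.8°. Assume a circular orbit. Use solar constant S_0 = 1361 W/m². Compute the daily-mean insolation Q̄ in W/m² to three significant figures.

Q̄ ≈ 297 W/m²

cos h₀ = −tan(-44.0°) tan(+1.800°) = 0.0303, h₀ = 1.5404 rad.
Bracket: h₀ sin ϕ sin δ + cos ϕ cos δ sin h₀ = 1.5404×-0.69466×0.03141 + 0.71934×0.99951×0.99954 = -0.033610 + 0.718657 = 0.685047.
Q̄ = (S_0/π) × [bracket] = (1361/π) × 0.685047 = 296.8 W/m².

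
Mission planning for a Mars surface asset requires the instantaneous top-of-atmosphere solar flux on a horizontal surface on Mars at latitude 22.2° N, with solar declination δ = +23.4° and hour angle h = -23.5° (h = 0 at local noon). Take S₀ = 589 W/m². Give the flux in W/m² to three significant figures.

547 W/m²

cos θ_z = sin φ sin δ + cos φ cos δ cos h = 0.150059 + 0.779246 = 0.929305.
Flux = S₀ · cos θ_z = 589 × 0.929305 = 547.4 W/m².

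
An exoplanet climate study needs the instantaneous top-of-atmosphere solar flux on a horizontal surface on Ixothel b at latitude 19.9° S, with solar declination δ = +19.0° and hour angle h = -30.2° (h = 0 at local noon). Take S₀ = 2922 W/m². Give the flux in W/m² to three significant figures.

1.92e+03 W/m²

cos θ_z = sin φ sin δ + cos φ cos δ cos h = -0.110817 + 0.768392 = 0.657575.
Flux = S₀ · cos θ_z = 2922 × 0.657575 = 1921 W/m².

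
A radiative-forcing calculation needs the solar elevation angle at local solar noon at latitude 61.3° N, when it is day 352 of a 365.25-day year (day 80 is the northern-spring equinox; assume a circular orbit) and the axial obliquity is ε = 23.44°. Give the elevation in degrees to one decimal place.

Solar longitude: λ_s = 360° × (352 − 80)/365.25 = 268.090°.
sin δ = sin 23.44° × sin 268.090° = -0.39757, so δ = -23.426°.
At local noon the hour angle is zero, so the zenith angle equals |φ − δ| = |+61.3° − (-23.426°)| = 84.726°.
Elevation = 90° − 84.726° = 5.3°.

5.3°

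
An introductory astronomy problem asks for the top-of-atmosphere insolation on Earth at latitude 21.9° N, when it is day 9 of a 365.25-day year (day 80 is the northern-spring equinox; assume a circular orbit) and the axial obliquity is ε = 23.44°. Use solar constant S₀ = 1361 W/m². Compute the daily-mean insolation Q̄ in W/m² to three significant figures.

Solar longitude: λ_s = 360° × (9 − 80)/365.25 = -69.979°, i.e. -69.979° + 360° = 290.021°.
sin δ = sin 23.44° × sin 290.021° = -0.37375, so δ = -21.947°.
cos H₀ = −tan(+21.9°) tan(-21.947°) = 0.1620, H₀ = 1.4081 rad.
Bracket: H₀ sin φ sin δ + cos φ cos δ sin H₀ = 1.4081×0.37299×-0.37375 + 0.92784×0.92753×0.98679 = -0.196296 + 0.849231 = 0.652935.
Q̄ = (S₀/π) × [bracket] = (1361/π) × 0.652935 = 282.9 W/m².

Q̄ ≈ 283 W/m²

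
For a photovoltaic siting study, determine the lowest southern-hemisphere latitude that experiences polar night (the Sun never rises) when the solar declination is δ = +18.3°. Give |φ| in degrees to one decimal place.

Polar night requires cos H₀ = −tan φ tan δ ≥ 1, i.e. tan φ tan δ ≤ −1.
The boundary is |tan φ| · |tan δ| = 1, so |φ| = 90° − |δ| = 90° − 18.3° = 71.7° in the southern hemisphere.

|φ| = 71.7°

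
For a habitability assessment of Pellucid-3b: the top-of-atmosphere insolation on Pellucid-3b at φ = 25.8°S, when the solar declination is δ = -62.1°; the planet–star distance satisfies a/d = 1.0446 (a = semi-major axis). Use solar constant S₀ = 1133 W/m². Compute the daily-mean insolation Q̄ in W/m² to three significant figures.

cos H₀ = −tan(-25.8°) tan(-62.100°) = -0.9130, H₀ = 2.7214 rad.
Bracket: H₀ sin φ sin δ + cos φ cos δ sin H₀ = 2.7214×-0.43523×-0.88377 + 0.90032×0.46793×0.40792 = 1.046768 + 0.171851 = 1.218619.
Inverse-square distance factor (a/d)² = 1.0446² = 1.091189.
Q̄ = (S₀/π) × 1.091189 × [bracket] = (1133/π) × 1.091189 × 1.218619 = 479.6 W/m².

Q̄ ≈ 480 W/m²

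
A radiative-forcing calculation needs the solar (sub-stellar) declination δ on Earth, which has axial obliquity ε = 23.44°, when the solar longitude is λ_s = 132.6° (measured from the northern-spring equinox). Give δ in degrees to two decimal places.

sin δ = sin ε · sin λ_s = sin 23.44° × sin 132.6° = 0.292811.
δ = arcsin(0.292811) = +17.03°.

δ = +17.03°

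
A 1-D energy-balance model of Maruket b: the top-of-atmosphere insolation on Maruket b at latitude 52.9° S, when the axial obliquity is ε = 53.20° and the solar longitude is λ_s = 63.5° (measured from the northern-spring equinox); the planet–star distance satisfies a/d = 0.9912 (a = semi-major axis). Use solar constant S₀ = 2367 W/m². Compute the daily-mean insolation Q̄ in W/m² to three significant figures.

Q̄ ≈ 0.00 W/m²

Solar declination: sin δ = sin ε · sin λ_s = sin 53.20° × sin 63.5° = 0.71660, so δ = +45.775°.
cos H₀ = −tan(-52.9°) tan(+45.775°) = 1.3585 ≥ 1 ⇒ polar night, H₀ = 0 and Q̄ = 0.
Inverse-square distance factor (a/d)² = 0.9912² = 0.982477.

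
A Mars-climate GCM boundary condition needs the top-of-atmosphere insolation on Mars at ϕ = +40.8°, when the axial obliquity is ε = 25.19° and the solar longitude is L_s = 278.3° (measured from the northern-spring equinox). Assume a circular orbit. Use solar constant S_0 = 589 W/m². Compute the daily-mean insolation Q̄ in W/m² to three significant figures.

Solar declination: sin δ = sin ε · sin L_s = sin 25.19° × sin 278.3° = -0.42116, so δ = -24.908°.
cos h₀ = −tan(+40.8°) tan(-24.908°) = 0.4008, h₀ = 1.1584 rad.
Bracket: h₀ sin ϕ sin δ + cos ϕ cos δ sin h₀ = 1.1584×0.65342×-0.42116 + 0.75700×0.90698×0.91616 = -0.318785 + 0.629021 = 0.310236.
Q̄ = (S_0/π) × [bracket] = (589/π) × 0.310236 = 58.16 W/m².

Q̄ ≈ 58.2 W/m²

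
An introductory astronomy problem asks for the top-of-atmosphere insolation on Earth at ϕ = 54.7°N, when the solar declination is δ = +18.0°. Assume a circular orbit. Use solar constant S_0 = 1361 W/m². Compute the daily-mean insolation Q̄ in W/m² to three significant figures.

cos h₀ = −tan(+54.7°) tan(+18.000°) = -0.4589, h₀ = 2.0476 rad.
Bracket: h₀ sin ϕ sin δ + cos ϕ cos δ sin h₀ = 2.0476×0.81614×0.30902 + 0.57786×0.95106×0.88849 = 0.516412 + 0.488296 = 1.004708.
Q̄ = (S_0/π) × [bracket] = (1361/π) × 1.004708 = 435.3 W/m².

Q̄ ≈ 435 W/m²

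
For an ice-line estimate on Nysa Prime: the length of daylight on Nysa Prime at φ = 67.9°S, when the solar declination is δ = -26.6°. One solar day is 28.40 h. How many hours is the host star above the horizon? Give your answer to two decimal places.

28.40 h

Sunrise equation: cos H₀ = −tan φ · tan δ = -1.2332 ≤ −1, so the host star never sets (polar day) and H₀ = π.
Daylight = 2H₀/(2π) × 28.40 h = (3.1416/π) × 28.40 = 28.40 h.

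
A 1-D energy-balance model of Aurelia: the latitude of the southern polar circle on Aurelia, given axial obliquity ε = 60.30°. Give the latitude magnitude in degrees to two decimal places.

29.70°

The polar circle is the lowest latitude that experiences at least one full rotation of continuous darkness at the northern-summer solstice; it lies at |φ| = 90° − ε = 90° − 60.30° = 29.70°.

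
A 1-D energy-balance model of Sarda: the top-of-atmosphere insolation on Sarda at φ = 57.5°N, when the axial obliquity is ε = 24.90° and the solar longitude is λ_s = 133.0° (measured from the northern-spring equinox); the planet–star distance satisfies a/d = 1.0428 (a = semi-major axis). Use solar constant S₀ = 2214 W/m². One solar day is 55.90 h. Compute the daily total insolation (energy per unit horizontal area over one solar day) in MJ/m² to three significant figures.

152 MJ/m²

Solar declination: sin δ = sin ε · sin λ_s = sin 24.90° × sin 133.0° = 0.30793, so δ = +17.934°.
cos H₀ = −tan(+57.5°) tan(+17.934°) = -0.5080, H₀ = 2.1037 rad.
Bracket: H₀ sin φ sin δ + cos φ cos δ sin H₀ = 2.1037×0.84339×0.30793 + 0.53730×0.95141×0.86134 = 0.546342 + 0.440311 = 0.986653.
Inverse-square distance factor (a/d)² = 1.0428² = 1.087432.
Q̄ = (S₀/π) × 1.087432 × [bracket] = (2214/π) × 1.087432 × 0.986653 = 756.13 W/m².
Daily total = Q̄ × 55.90 h × 3600 s/h = 756.13 × 55.90 × 3600 / 10⁶ = 152.2 MJ/m².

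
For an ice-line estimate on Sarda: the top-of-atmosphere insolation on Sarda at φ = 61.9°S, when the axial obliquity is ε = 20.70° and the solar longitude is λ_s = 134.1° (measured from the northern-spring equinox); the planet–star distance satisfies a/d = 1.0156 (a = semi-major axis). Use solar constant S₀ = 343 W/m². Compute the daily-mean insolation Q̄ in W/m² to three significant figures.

Q̄ ≈ 18.0 W/m²

Solar declination: sin δ = sin ε · sin λ_s = sin 20.70° × sin 134.1° = 0.25384, so δ = +14.705°.
cos H₀ = −tan(-61.9°) tan(+14.705°) = 0.4915, H₀ = 1.0570 rad.
Bracket: H₀ sin φ sin δ + cos φ cos δ sin H₀ = 1.0570×-0.88213×0.25384 + 0.47101×0.96725×0.87088 = -0.236683 + 0.396759 = 0.160076.
Inverse-square distance factor (a/d)² = 1.0156² = 1.031443.
Q̄ = (S₀/π) × 1.031443 × [bracket] = (343/π) × 1.031443 × 0.160076 = 18.03 W/m².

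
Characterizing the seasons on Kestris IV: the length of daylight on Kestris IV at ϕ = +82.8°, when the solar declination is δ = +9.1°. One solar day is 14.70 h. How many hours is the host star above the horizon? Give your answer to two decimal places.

Sunrise equation: cos h₀ = −tan ϕ · tan δ = -1.2679 ≤ −1, so the host star never sets (polar day) and h₀ = π.
Daylight = 2h₀/(2π) × 14.70 h = (3.1416/π) × 14.70 = 14.70 h.

14.70 h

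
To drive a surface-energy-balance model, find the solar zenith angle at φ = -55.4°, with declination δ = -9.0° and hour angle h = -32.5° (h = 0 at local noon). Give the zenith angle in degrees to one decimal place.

cos θ_z = sin φ sin δ + cos φ cos δ cos h = 0.128767 + 0.473018 = 0.601785.
θ_z = arccos(0.601785) = 53.0°.

θ_z = 53.0°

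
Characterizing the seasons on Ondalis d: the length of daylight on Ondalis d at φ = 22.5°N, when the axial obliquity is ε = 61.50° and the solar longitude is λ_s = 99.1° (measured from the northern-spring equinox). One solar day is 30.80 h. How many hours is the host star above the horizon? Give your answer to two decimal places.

Solar declination: sin δ = sin ε · sin λ_s = sin 61.50° × sin 99.1° = 0.86776, so δ = +60.199°.
cos H₀ = −tan φ · tan δ = −tan(+22.5°) × tan(+60.199°) = -0.7232, so H₀ = 2.3793 rad = 136.32°.
Daylight = 2H₀/(2π) × 30.80 h = (2.3793/π) × 30.80 = 23.33 h.

23.33 h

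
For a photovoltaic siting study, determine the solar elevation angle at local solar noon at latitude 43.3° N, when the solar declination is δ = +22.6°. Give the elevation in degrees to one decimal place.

69.3°

At local noon the hour angle is zero, so the zenith angle equals |φ − δ| = |+43.3° − (+22.600°)| = 20.700°.
Elevation = 90° − 20.700° = 69.3°.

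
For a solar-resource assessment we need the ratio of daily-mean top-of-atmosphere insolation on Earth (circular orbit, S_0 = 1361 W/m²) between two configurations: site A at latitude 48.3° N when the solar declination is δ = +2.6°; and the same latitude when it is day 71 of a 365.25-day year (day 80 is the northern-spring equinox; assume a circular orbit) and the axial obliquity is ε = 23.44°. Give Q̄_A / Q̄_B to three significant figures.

Q̄_A / Q̄_B ≈ 1.21

— Configuration A (ϕ=+48.3°):
cos h₀ = −tan(+48.3°) tan(+2.600°) = -0.0510, h₀ = 1.6218 rad.
Bracket: h₀ sin ϕ sin δ + cos ϕ cos δ sin h₀ = 1.6218×0.74664×0.04536 + 0.66523×0.99897×0.99870 = 0.054926 + 0.663681 = 0.718607.
Q̄ = (S_0/π) × [bracket] = (1361/π) × 0.718607 = 311.31 W/m².
— Configuration B (ϕ=+48.3°):
Solar longitude: L_s = 360° × (71 − 80)/365.25 = -8.871°, i.e. -8.871° + 360° = 351.129°.
sin δ = sin 23.44° × sin 351.129° = -0.06134, so δ = -3.517°.
cos h₀ = −tan(+48.3°) tan(-3.517°) = 0.0690, h₀ = 1.5018 rad.
Bracket: h₀ sin ϕ sin δ + cos ϕ cos δ sin h₀ = 1.5018×0.74664×-0.06134 + 0.66523×0.99812×0.99762 = -0.068781 + 0.662399 = 0.593618.
Q̄ = (S_0/π) × [bracket] = (1361/π) × 0.593618 = 257.17 W/m².
Ratio Q̄_A / Q̄_B = 311.31 / 257.17 = 1.211.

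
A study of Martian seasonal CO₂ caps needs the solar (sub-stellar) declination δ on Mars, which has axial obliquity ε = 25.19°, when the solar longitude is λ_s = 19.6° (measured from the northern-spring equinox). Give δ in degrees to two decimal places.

sin δ = sin ε · sin λ_s = sin 25.19° × sin 19.6° = 0.142775.
δ = arcsin(0.142775) = +8.21°.

δ = +8.21°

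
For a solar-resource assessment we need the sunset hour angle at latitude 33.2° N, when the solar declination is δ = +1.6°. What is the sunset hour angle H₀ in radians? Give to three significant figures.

H₀ = 1.59 rad

cos H₀ = −tan φ · tan δ = −tan(+33.2°) × tan(+1.600°) = -0.0183, so H₀ = 1.5891 rad = 91.05°.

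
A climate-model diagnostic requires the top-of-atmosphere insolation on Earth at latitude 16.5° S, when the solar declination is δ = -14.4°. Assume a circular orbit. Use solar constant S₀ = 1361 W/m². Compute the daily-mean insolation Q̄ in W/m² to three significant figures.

Q̄ ≈ 452 W/m²

cos H₀ = −tan(-16.5°) tan(-14.400°) = -0.0761, H₀ = 1.6469 rad.
Bracket: H₀ sin φ sin δ + cos φ cos δ sin H₀ = 1.6469×-0.28402×-0.24869 + 0.95882×0.96858×0.99710 = 0.116325 + 0.926001 = 1.042326.
Q̄ = (S₀/π) × [bracket] = (1361/π) × 1.042326 = 451.6 W/m².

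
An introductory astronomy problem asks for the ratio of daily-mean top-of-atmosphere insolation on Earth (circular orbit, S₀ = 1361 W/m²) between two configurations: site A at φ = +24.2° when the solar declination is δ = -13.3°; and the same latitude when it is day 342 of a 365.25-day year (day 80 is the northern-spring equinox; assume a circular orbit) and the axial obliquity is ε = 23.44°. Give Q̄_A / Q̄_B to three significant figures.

Q̄_A / Q̄_B ≈ 1.23

— Configuration A (φ=+24.2°):
cos H₀ = −tan(+24.2°) tan(-13.300°) = 0.1062, H₀ = 1.4644 rad.
Bracket: H₀ sin φ sin δ + cos φ cos δ sin H₀ = 1.4644×0.40992×-0.23005 + 0.91212×0.97318×0.99434 = -0.138096 + 0.882633 = 0.744537.
Q̄ = (S₀/π) × [bracket] = (1361/π) × 0.744537 = 322.55 W/m².
— Configuration B (φ=+24.2°):
Solar longitude: λ_s = 360° × (342 − 80)/365.25 = 258.234°.
sin δ = sin 23.44° × sin 258.234° = -0.38943, so δ = -22.919°.
cos H₀ = −tan(+24.2°) tan(-22.919°) = 0.1900, H₀ = 1.3796 rad.
Bracket: H₀ sin φ sin δ + cos φ cos δ sin H₀ = 1.3796×0.40992×-0.38943 + 0.91212×0.92106×0.98178 = -0.220233 + 0.824810 = 0.604577.
Q̄ = (S₀/π) × [bracket] = (1361/π) × 0.604577 = 261.91 W/m².
Ratio Q̄_A / Q̄_B = 322.55 / 261.91 = 1.232.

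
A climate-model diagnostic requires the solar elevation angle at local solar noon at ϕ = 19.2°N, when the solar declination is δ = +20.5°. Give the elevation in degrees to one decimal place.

At local noon the hour angle is zero, so the zenith angle equals |ϕ − δ| = |+19.2° − (+20.500°)| = 1.300°.
Elevation = 90° − 1.300° = 88.7°.

88.7°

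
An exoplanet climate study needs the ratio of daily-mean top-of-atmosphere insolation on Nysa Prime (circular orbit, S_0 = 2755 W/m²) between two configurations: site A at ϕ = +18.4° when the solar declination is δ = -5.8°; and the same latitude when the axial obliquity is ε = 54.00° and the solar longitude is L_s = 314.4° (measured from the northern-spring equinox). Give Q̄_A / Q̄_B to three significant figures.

— Configuration A (ϕ=+18.4°):
cos h₀ = −tan(+18.4°) tan(-5.800°) = 0.0338, h₀ = 1.5370 rad.
Bracket: h₀ sin ϕ sin δ + cos ϕ cos δ sin h₀ = 1.5370×0.31565×-0.10106 + 0.94888×0.99488×0.99943 = -0.049030 + 0.943484 = 0.894454.
Q̄ = (S_0/π) × [bracket] = (2755/π) × 0.894454 = 784.39 W/m².
— Configuration B (ϕ=+18.4°):
Solar declination: sin δ = sin ε · sin L_s = sin 54.00° × sin 314.4° = -0.57802, so δ = -35.311°.
cos h₀ = −tan(+18.4°) tan(-35.311°) = 0.2356, h₀ = 1.3329 rad.
Bracket: h₀ sin ϕ sin δ + cos ϕ cos δ sin h₀ = 1.3329×0.31565×-0.57802 + 0.94888×0.81602×0.97184 = -0.243190 + 0.752501 = 0.509311.
Q̄ = (S_0/π) × [bracket] = (2755/π) × 0.509311 = 446.64 W/m².
Ratio Q̄_A / Q̄_B = 784.39 / 446.64 = 1.756.

Q̄_A / Q̄_B ≈ 1.76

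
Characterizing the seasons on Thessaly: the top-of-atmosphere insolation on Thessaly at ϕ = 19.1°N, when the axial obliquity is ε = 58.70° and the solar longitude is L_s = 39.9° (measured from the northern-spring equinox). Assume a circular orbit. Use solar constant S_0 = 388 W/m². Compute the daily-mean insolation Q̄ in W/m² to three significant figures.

Solar declination: sin δ = sin ε · sin L_s = sin 58.70° × sin 39.9° = 0.54809, so δ = +33.236°.
cos h₀ = −tan(+19.1°) tan(+33.236°) = -0.2269, h₀ = 1.7997 rad.
Bracket: h₀ sin ϕ sin δ + cos ϕ cos δ sin h₀ = 1.7997×0.32722×0.54809 + 0.94495×0.83642×0.97392 = 0.322769 + 0.769762 = 1.092531.
Q̄ = (S_0/π) × [bracket] = (388/π) × 1.092531 = 134.9 W/m².

Q̄ ≈ 135 W/m²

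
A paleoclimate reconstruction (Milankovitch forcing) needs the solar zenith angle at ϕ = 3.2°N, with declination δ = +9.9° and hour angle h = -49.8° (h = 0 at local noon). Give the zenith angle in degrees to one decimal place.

θ_z = 49.9°

cos θ_z = sin ϕ sin δ + cos ϕ cos δ cos h = 0.009597 + 0.634855 = 0.644452.
θ_z = arccos(0.644452) = 49.9°.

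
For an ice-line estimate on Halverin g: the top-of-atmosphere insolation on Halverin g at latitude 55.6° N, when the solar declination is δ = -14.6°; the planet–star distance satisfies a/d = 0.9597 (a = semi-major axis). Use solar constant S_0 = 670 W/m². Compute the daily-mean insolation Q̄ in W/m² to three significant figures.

Q̄ ≈ 51.1 W/m²

cos h₀ = −tan(+55.6°) tan(-14.600°) = 0.3804, h₀ = 1.1805 rad.
Bracket: h₀ sin ϕ sin δ + cos ϕ cos δ sin h₀ = 1.1805×0.82511×-0.25207 + 0.56497×0.96771×0.92481 = -0.245527 + 0.505619 = 0.260092.
Inverse-square distance factor (a/d)² = 0.9597² = 0.921024.
Q̄ = (S_0/π) × 0.921024 × [bracket] = (670/π) × 0.921024 × 0.260092 = 51.09 W/m².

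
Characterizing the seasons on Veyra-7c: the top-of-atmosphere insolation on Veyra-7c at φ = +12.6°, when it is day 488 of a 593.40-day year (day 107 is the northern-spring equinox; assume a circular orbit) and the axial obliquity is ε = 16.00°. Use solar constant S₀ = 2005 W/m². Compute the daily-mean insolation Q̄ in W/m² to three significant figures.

Q̄ ≈ 562 W/m²

Solar longitude: λ_s = 360° × (488 − 107)/593.40 = 231.143°.
sin δ = sin 16.00° × sin 231.143° = -0.21464, so δ = -12.394°.
cos H₀ = −tan(+12.6°) tan(-12.394°) = 0.0491, H₀ = 1.5217 rad.
Bracket: H₀ sin φ sin δ + cos φ cos δ sin H₀ = 1.5217×0.21814×-0.21464 + 0.97592×0.97669×0.99879 = -0.071248 + 0.952018 = 0.880770.
Q̄ = (S₀/π) × [bracket] = (2005/π) × 0.880770 = 562.1 W/m².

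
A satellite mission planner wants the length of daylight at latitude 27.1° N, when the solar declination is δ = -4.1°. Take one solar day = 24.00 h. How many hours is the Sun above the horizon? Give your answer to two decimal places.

11.72 h

cos H₀ = −tan φ · tan δ = −tan(+27.1°) × tan(-4.100°) = 0.0367, so H₀ = 1.5341 rad = 87.90°.
Daylight = 2H₀/(2π) × 24.00 h = (1.5341/π) × 24.00 = 11.72 h.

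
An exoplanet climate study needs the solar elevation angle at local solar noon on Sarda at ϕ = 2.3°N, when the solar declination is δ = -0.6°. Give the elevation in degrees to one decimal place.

87.1°

At local noon the hour angle is zero, so the zenith angle equals |ϕ − δ| = |+2.3° − (-0.600°)| = 2.900°.
Elevation = 90° − 2.900° = 87.1°.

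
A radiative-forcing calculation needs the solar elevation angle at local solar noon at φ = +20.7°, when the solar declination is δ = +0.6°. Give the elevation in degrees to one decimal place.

69.9°

At local noon the hour angle is zero, so the zenith angle equals |φ − δ| = |+20.7° − (+0.600°)| = 20.100°.
Elevation = 90° − 20.100° = 69.9°.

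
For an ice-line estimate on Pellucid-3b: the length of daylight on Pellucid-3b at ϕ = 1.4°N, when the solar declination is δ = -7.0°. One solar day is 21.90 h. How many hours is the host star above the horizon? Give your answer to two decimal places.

cos h₀ = −tan ϕ · tan δ = −tan(+1.4°) × tan(-7.000°) = 0.0030, so h₀ = 1.5678 rad = 89.83°.
Daylight = 2h₀/(2π) × 21.90 h = (1.5678/π) × 21.90 = 10.93 h.

10.93 h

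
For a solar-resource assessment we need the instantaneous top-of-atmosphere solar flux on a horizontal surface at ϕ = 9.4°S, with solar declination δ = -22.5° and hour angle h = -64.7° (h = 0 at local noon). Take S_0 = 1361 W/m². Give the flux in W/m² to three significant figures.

cos θ_z = sin ϕ sin δ + cos ϕ cos δ cos h = 0.062502 + 0.389526 = 0.452028.
Flux = S_0 · cos θ_z = 1361 × 0.452028 = 615.2 W/m².

615 W/m²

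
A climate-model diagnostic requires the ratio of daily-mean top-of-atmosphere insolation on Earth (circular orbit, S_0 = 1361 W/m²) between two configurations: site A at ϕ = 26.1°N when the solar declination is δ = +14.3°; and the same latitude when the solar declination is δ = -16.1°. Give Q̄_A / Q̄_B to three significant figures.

— Configuration A (ϕ=+26.1°):
cos h₀ = −tan(+26.1°) tan(+14.300°) = -0.1249, h₀ = 1.6960 rad.
Bracket: h₀ sin ϕ sin δ + cos ϕ cos δ sin h₀ = 1.6960×0.43994×0.24700 + 0.89803×0.96902×0.99217 = 0.184296 + 0.863395 = 1.047691.
Q̄ = (S_0/π) × [bracket] = (1361/π) × 1.047691 = 453.88 W/m².
— Configuration B (ϕ=+26.1°):
cos h₀ = −tan(+26.1°) tan(-16.100°) = 0.1414, h₀ = 1.4289 rad.
Bracket: h₀ sin ϕ sin δ + cos ϕ cos δ sin h₀ = 1.4289×0.43994×-0.27731 + 0.89803×0.96078×0.98995 = -0.174325 + 0.854138 = 0.679813.
Q̄ = (S_0/π) × [bracket] = (1361/π) × 0.679813 = 294.51 W/m².
Ratio Q̄_A / Q̄_B = 453.88 / 294.51 = 1.541.

Q̄_A / Q̄_B ≈ 1.54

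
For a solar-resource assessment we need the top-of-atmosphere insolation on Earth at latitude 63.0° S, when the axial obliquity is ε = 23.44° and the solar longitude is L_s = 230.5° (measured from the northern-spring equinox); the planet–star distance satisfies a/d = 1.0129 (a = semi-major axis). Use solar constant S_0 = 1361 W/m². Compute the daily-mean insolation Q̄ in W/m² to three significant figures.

Q̄ ≈ 423 W/m²

Solar declination: sin δ = sin ε · sin L_s = sin 23.44° × sin 230.5° = -0.30694, so δ = -17.875°.
cos h₀ = −tan(-63.0°) tan(-17.875°) = -0.6330, h₀ = 2.2562 rad.
Bracket: h₀ sin ϕ sin δ + cos ϕ cos δ sin h₀ = 2.2562×-0.89101×-0.30694 + 0.45399×0.95173×0.77418 = 0.617040 + 0.334505 = 0.951545.
Inverse-square distance factor (a/d)² = 1.0129² = 1.025966.
Q̄ = (S_0/π) × 1.025966 × [bracket] = (1361/π) × 1.025966 × 0.951545 = 422.9 W/m².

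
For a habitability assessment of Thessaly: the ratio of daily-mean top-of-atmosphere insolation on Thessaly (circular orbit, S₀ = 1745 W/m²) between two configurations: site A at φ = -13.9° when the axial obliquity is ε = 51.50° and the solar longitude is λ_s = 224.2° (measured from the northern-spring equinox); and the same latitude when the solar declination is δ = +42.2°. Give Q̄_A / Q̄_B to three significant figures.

Q̄_A / Q̄_B ≈ 2.13

— Configuration A (φ=-13.9°):
Solar declination: sin δ = sin ε · sin λ_s = sin 51.50° × sin 224.2° = -0.54561, so δ = -33.066°.
cos H₀ = −tan(-13.9°) tan(-33.066°) = -0.1611, H₀ = 1.7326 rad.
Bracket: H₀ sin φ sin δ + cos φ cos δ sin H₀ = 1.7326×-0.24023×-0.54561 + 0.97072×0.83804×0.98694 = 0.227095 + 0.802878 = 1.029973.
Q̄ = (S₀/π) × [bracket] = (1745/π) × 1.029973 = 572.10 W/m².
— Configuration B (φ=-13.9°):
cos H₀ = −tan(-13.9°) tan(+42.200°) = 0.2244, H₀ = 1.3445 rad.
Bracket: H₀ sin φ sin δ + cos φ cos δ sin H₀ = 1.3445×-0.24023×0.67172 + 0.97072×0.74080×0.97450 = -0.216958 + 0.700772 = 0.483814.
Q̄ = (S₀/π) × [bracket] = (1745/π) × 0.483814 = 268.73 W/m².
Ratio Q̄_A / Q̄_B = 572.10 / 268.73 = 2.129.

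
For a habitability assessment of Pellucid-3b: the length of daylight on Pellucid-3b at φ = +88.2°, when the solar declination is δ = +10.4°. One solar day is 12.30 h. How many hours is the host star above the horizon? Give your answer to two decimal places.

Sunrise equation: cos H₀ = −tan φ · tan δ = -5.8402 ≤ −1, so the host star never sets (polar day) and H₀ = π.
Daylight = 2H₀/(2π) × 12.30 h = (3.1416/π) × 12.30 = 12.30 h.

12.30 h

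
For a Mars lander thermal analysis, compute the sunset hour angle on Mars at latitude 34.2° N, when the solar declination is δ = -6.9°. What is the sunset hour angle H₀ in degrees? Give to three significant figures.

H₀ = 85.3°

cos H₀ = −tan φ · tan δ = −tan(+34.2°) × tan(-6.900°) = 0.0822, so H₀ = 1.4885 rad = 85.28°.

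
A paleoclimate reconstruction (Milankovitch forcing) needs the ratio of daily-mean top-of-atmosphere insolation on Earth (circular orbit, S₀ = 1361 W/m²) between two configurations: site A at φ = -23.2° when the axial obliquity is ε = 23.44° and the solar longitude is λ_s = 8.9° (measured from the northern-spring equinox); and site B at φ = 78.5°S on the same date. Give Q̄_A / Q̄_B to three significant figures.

— Configuration A (φ=-23.2°):
Solar declination: sin δ = sin ε · sin λ_s = sin 23.44° × sin 8.9° = 0.06154, so δ = +3.528°.
cos H₀ = −tan(-23.2°) tan(+3.528°) = 0.0264, H₀ = 1.5444 rad.
Bracket: H₀ sin φ sin δ + cos φ cos δ sin H₀ = 1.5444×-0.39394×0.06154 + 0.91914×0.99810×0.99965 = -0.037441 + 0.917073 = 0.879632.
Q̄ = (S₀/π) × [bracket] = (1361/π) × 0.879632 = 381.07 W/m².
— Configuration B (φ=-78.5°):
cos H₀ = −tan(-78.5°) tan(+3.528°) = 0.3031, H₀ = 1.2629 rad.
Bracket: H₀ sin φ sin δ + cos φ cos δ sin H₀ = 1.2629×-0.97992×0.06154 + 0.19937×0.99810×0.95297 = -0.076158 + 0.189633 = 0.113475.
Q̄ = (S₀/π) × [bracket] = (1361/π) × 0.113475 = 49.160 W/m².
Ratio Q̄_A / Q̄_B = 381.07 / 49.160 = 7.752.

Q̄_A / Q̄_B ≈ 7.75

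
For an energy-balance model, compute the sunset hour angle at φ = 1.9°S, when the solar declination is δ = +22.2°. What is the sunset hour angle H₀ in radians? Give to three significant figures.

cos H₀ = −tan φ · tan δ = −tan(-1.9°) × tan(+22.200°) = 0.0135, so H₀ = 1.5573 rad = 89.22°.

H₀ = 1.56 rad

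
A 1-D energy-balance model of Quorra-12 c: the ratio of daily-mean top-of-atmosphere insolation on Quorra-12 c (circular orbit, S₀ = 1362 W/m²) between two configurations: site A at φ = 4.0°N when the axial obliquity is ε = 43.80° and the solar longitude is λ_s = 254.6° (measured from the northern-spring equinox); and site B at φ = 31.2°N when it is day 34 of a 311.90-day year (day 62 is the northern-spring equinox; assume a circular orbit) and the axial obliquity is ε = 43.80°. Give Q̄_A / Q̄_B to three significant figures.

Q̄_A / Q̄_B ≈ 1.30

— Configuration A (φ=+4.0°):
Solar declination: sin δ = sin ε · sin λ_s = sin 43.80° × sin 254.6° = -0.66729, so δ = -41.858°.
cos H₀ = −tan(+4.0°) tan(-41.858°) = 0.0627, H₀ = 1.5081 rad.
Bracket: H₀ sin φ sin δ + cos φ cos δ sin H₀ = 1.5081×0.06976×-0.66729 + 0.99756×0.74480×0.99804 = -0.070202 + 0.741526 = 0.671324.
Q̄ = (S₀/π) × [bracket] = (1362/π) × 0.671324 = 291.04 W/m².
— Configuration B (φ=+31.2°):
Solar longitude: λ_s = 360° × (34 − 62)/311.90 = -32.318°, i.e. -32.318° + 360° = 327.682°.
sin δ = sin 43.80° × sin 327.682° = -0.37003, so δ = -21.718°.
cos H₀ = −tan(+31.2°) tan(-21.718°) = 0.2412, H₀ = 1.3272 rad.
Bracket: H₀ sin φ sin δ + cos φ cos δ sin H₀ = 1.3272×0.51803×-0.37003 + 0.85536×0.92902×0.97047 = -0.254407 + 0.771181 = 0.516774.
Q̄ = (S₀/π) × [bracket] = (1362/π) × 0.516774 = 224.04 W/m².
Ratio Q̄_A / Q̄_B = 291.04 / 224.04 = 1.299.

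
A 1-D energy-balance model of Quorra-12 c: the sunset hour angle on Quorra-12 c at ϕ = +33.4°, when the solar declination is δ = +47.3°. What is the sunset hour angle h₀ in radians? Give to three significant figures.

cos h₀ = −tan ϕ · tan δ = −tan(+33.4°) × tan(+47.300°) = -0.7146, so h₀ = 2.3668 rad = 135.61°.

h₀ = 2.37 rad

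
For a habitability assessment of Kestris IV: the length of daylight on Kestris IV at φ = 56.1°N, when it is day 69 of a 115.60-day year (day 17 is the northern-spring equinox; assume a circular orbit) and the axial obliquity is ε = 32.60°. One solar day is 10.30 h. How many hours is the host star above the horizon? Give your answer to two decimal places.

Solar longitude: λ_s = 360° × (69 − 17)/115.60 = 161.938°.
sin δ = sin 32.60° × sin 161.938° = 0.16705, so δ = +9.616°.
cos H₀ = −tan φ · tan δ = −tan(+56.1°) × tan(+9.616°) = -0.2521, so H₀ = 1.8257 rad = 104.60°.
Daylight = 2H₀/(2π) × 10.30 h = (1.8257/π) × 10.30 = 5.99 h.

5.99 h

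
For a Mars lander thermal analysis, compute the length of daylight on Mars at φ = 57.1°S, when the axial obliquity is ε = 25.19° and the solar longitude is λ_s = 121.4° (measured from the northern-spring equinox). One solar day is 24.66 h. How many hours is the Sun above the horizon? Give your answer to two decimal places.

Solar declination: sin δ = sin ε · sin λ_s = sin 25.19° × sin 121.4° = 0.36329, so δ = +21.302°.
cos H₀ = −tan φ · tan δ = −tan(-57.1°) × tan(+21.302°) = 0.6027, so H₀ = 0.9239 rad = 52.93°.
Daylight = 2H₀/(2π) × 24.66 h = (0.9239/π) × 24.66 = 7.25 h.

7.25 h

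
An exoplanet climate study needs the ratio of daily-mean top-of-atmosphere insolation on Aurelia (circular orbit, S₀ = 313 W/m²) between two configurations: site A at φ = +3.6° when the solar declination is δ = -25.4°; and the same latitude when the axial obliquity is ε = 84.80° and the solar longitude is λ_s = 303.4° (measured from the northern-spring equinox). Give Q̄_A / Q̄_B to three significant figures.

Q̄_A / Q̄_B ≈ 1.81

— Configuration A (φ=+3.6°):
cos H₀ = −tan(+3.6°) tan(-25.400°) = 0.0299, H₀ = 1.5409 rad.
Bracket: H₀ sin φ sin δ + cos φ cos δ sin H₀ = 1.5409×0.06279×-0.42894 + 0.99803×0.90334×0.99955 = -0.041501 + 0.901155 = 0.859654.
Q̄ = (S₀/π) × [bracket] = (313/π) × 0.859654 = 85.648 W/m².
— Configuration B (φ=+3.6°):
Solar declination: sin δ = sin ε · sin λ_s = sin 84.80° × sin 303.4° = -0.83141, so δ = -56.244°.
cos H₀ = −tan(+3.6°) tan(-56.244°) = 0.0941, H₀ = 1.4765 rad.
Bracket: H₀ sin φ sin δ + cos φ cos δ sin H₀ = 1.4765×0.06279×-0.83141 + 0.99803×0.55566×0.99556 = -0.077080 + 0.552103 = 0.475023.
Q̄ = (S₀/π) × [bracket] = (313/π) × 0.475023 = 47.327 W/m².
Ratio Q̄_A / Q̄_B = 85.648 / 47.327 = 1.810.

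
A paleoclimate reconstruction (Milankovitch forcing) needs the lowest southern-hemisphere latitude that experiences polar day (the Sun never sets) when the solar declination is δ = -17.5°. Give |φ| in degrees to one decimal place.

|φ| = 72.5°

Polar day requires cos H₀ = −tan φ tan δ ≤ −1, i.e. tan φ tan δ ≥ 1.
The boundary is |tan φ| · |tan δ| = 1, so |φ| = 90° − |δ| = 90° − 17.5° = 72.5° in the southern hemisphere.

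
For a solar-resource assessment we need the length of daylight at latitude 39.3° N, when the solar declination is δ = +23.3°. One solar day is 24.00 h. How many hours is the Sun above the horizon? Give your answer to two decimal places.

cos H₀ = −tan φ · tan δ = −tan(+39.3°) × tan(+23.300°) = -0.3525, so H₀ = 1.9310 rad = 110.64°.
Daylight = 2H₀/(2π) × 24.00 h = (1.9310/π) × 24.00 = 14.75 h.

14.75 h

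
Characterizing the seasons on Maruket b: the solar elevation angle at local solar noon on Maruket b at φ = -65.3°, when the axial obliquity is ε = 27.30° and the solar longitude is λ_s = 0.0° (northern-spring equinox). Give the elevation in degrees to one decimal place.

Solar declination: sin δ = sin ε · sin λ_s = sin 27.30° × sin 0.0° = 0.00000, so δ = +0.000°.
At local noon the hour angle is zero, so the zenith angle equals |φ − δ| = |-65.3° − (+0.000°)| = 65.300°.
Elevation = 90° − 65.300° = 24.7°.

24.7°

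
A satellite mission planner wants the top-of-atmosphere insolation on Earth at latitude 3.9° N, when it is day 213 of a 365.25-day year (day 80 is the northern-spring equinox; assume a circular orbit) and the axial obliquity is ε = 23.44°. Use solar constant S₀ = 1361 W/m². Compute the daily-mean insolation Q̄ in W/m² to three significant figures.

Solar longitude: λ_s = 360° × (213 − 80)/365.25 = 131.088°.
sin δ = sin 23.44° × sin 131.088° = 0.29981, so δ = +17.446°.
cos H₀ = −tan(+3.9°) tan(+17.446°) = -0.0214, H₀ = 1.5922 rad.
Bracket: H₀ sin φ sin δ + cos φ cos δ sin H₀ = 1.5922×0.06802×0.29981 + 0.99768×0.95400×0.99977 = 0.032470 + 0.951568 = 0.984038.
Q̄ = (S₀/π) × [bracket] = (1361/π) × 0.984038 = 426.3 W/m².

Q̄ ≈ 426 W/m²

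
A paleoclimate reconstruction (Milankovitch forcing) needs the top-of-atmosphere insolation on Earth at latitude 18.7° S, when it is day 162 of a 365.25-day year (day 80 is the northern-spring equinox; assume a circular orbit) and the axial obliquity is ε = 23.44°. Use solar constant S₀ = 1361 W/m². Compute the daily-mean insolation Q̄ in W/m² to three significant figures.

Solar longitude: λ_s = 360° × (162 − 80)/365.25 = 80.821°.
sin δ = sin 23.44° × sin 80.821° = 0.39270, so δ = +23.122°.
cos H₀ = −tan(-18.7°) tan(+23.122°) = 0.1445, H₀ = 1.4258 rad.
Bracket: H₀ sin φ sin δ + cos φ cos δ sin H₀ = 1.4258×-0.32061×0.39270 + 0.94721×0.91967×0.98950 = -0.179513 + 0.861974 = 0.682461.
Q̄ = (S₀/π) × [bracket] = (1361/π) × 0.682461 = 295.7 W/m².

Q̄ ≈ 296 W/m²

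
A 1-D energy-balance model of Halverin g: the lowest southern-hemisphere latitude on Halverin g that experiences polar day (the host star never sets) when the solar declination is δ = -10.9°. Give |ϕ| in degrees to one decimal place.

Polar day requires cos h₀ = −tan ϕ tan δ ≤ −1, i.e. tan ϕ tan δ ≥ 1.
The boundary is |tan ϕ| · |tan δ| = 1, so |ϕ| = 90° − |δ| = 90° − 10.9° = 79.1° in the southern hemisphere.

|ϕ| = 79.1°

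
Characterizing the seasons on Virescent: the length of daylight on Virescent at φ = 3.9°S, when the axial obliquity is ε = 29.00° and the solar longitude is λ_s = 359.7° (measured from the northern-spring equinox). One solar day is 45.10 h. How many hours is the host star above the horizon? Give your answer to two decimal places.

22.55 h

Solar declination: sin δ = sin ε · sin λ_s = sin 29.00° × sin 359.7° = -0.00254, so δ = -0.145°.
cos H₀ = −tan φ · tan δ = −tan(-3.9°) × tan(-0.145°) = -0.0002, so H₀ = 1.5710 rad = 90.01°.
Daylight = 2H₀/(2π) × 45.10 h = (1.5710/π) × 45.10 = 22.55 h.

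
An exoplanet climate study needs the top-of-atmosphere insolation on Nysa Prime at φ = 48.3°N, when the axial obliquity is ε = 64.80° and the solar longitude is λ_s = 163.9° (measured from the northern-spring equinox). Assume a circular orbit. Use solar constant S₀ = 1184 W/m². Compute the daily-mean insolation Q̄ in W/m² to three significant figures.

Q̄ ≈ 364 W/m²

Solar declination: sin δ = sin ε · sin λ_s = sin 64.80° × sin 163.9° = 0.25092, so δ = +14.532°.
cos H₀ = −tan(+48.3°) tan(+14.532°) = -0.2909, H₀ = 1.8660 rad.
Bracket: H₀ sin φ sin δ + cos φ cos δ sin H₀ = 1.8660×0.74664×0.25092 + 0.66523×0.96801×0.95674 = 0.349589 + 0.616092 = 0.965681.
Q̄ = (S₀/π) × [bracket] = (1184/π) × 0.965681 = 363.9 W/m².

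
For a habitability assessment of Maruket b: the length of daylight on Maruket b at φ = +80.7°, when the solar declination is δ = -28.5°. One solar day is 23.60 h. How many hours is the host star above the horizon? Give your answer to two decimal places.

0.00 h

cos H₀ = −tan φ · tan δ = 3.3156 ≥ 1, so the host star never rises (polar night) and H₀ = 0.
Daylight = 2H₀/(2π) × 23.60 h = (0.0000/π) × 23.60 = 0.00 h.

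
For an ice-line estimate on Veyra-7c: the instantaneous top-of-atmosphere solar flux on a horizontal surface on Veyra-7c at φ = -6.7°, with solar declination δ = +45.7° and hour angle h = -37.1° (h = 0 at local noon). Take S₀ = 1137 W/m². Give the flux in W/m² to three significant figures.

cos θ_z = sin φ sin δ + cos φ cos δ cos h = -0.083500 + 0.553241 = 0.469741.
Flux = S₀ · cos θ_z = 1137 × 0.469741 = 534.1 W/m².

534 W/m²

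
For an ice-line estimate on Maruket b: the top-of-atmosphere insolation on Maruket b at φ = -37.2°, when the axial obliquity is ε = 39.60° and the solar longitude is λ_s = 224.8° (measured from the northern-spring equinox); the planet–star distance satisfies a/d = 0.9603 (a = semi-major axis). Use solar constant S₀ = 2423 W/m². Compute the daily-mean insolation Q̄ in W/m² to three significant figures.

Q̄ ≈ 847 W/m²

Solar declination: sin δ = sin ε · sin λ_s = sin 39.60° × sin 224.8° = -0.44915, so δ = -26.689°.
cos H₀ = −tan(-37.2°) tan(-26.689°) = -0.3816, H₀ = 1.9623 rad.
Bracket: H₀ sin φ sin δ + cos φ cos δ sin H₀ = 1.9623×-0.60460×-0.44915 + 0.79653×0.89346×0.92434 = 0.532875 + 0.657823 = 1.190698.
Inverse-square distance factor (a/d)² = 0.9603² = 0.922176.
Q̄ = (S₀/π) × 0.922176 × [bracket] = (2423/π) × 0.922176 × 1.190698 = 846.9 W/m².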